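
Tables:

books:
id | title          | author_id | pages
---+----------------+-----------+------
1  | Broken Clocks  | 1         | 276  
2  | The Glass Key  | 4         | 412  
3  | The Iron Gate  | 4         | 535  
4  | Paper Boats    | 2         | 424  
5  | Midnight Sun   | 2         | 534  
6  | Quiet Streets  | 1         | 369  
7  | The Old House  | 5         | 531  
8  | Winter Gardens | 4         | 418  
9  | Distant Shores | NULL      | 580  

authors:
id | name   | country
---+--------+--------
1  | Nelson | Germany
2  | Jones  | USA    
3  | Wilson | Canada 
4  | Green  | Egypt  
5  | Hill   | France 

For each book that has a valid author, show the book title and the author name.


INNER JOIN keeps only books rows whose author_id matches an id in authors. Walk through each book:
  - book 1 (Broken Clocks): author_id=1 -> matches Nelson
  - book 2 (The Glass Key): author_id=4 -> matches Green
  - book 3 (The Iron Gate): author_id=4 -> matches Green
  - book 4 (Paper Boats): author_id=2 -> matches Jones
  - book 5 (Midnight Sun): author_id=2 -> matches Jones
  - book 6 (Quiet Streets): author_id=1 -> matches Nelson
  - book 7 (The Old House): author_id=5 -> matches Hill
  - book 8 (Winter Gardens): author_id=4 -> matches Green
  - book 9 (Distant Shores): author_id=NULL, no match -> dropped
So 1 of 9 rows is dropped.

SQL:
SELECT a.title, b.name AS author
FROM books a
INNER JOIN authors b ON a.author_id = b.id

Result:
title          | author
---------------+-------
Broken Clocks  | Nelson
The Glass Key  | Green 
The Iron Gate  | Green 
Paper Boats    | Jones 
Midnight Sun   | Jones 
Quiet Streets  | Nelson
The Old House  | Hill  
Winter Gardens | Green 


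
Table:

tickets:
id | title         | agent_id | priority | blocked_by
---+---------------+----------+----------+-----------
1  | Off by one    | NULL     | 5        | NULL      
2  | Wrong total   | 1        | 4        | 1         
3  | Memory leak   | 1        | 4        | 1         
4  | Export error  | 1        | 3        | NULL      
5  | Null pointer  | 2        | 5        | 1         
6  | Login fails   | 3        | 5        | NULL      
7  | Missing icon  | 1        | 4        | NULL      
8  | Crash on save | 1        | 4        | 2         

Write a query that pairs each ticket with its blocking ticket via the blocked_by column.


This is a self-join: tickets is joined to a second copy of itself, matching each row's blocked_by to another row's id. Use LEFT JOIN so rows with blocked_by=NULL are kept.
  - ticket 1 (Off by one): blocked_by=NULL -> NULL
  - ticket 2 (Wrong total): blocked_by=1 -> Off by one
  - ticket 3 (Memory leak): blocked_by=1 -> Off by one
  - ticket 4 (Export error): blocked_by=NULL -> NULL
  - ticket 5 (Null pointer): blocked_by=1 -> Off by one
  - ticket 6 (Login fails): blocked_by=NULL -> NULL
  - ticket 7 (Missing icon): blocked_by=NULL -> NULL
  - ticket 8 (Crash on save): blocked_by=2 -> Wrong total

SQL:
SELECT a.title AS item, b.title AS blocked_by
FROM tickets a
LEFT JOIN tickets b ON a.blocked_by = b.id

Result:
item          | blocked_by 
--------------+------------
Off by one    | NULL       
Wrong total   | Off by one 
Memory leak   | Off by one 
Export error  | NULL       
Null pointer  | Off by one 
Login fails   | NULL       
Missing icon  | NULL       
Crash on save | Wrong total


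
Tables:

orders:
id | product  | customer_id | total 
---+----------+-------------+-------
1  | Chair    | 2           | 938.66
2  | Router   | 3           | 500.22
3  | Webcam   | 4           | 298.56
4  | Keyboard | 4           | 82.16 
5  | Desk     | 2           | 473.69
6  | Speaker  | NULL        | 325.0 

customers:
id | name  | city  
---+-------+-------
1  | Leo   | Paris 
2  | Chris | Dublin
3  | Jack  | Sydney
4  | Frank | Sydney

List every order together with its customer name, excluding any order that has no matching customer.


INNER JOIN keeps only orders rows whose customer_id matches an id in customers. Walk through each order:
  - order 1 (Chair): customer_id=2 -> matches Chris
  - order 2 (Router): customer_id=3 -> matches Jack
  - order 3 (Webcam): customer_id=4 -> matches Frank
  - order 4 (Keyboard): customer_id=4 -> matches Frank
  - order 5 (Desk): customer_id=2 -> matches Chris
  - order 6 (Speaker): customer_id=NULL, no match -> dropped
So 1 of 6 rows is dropped.

SQL:
SELECT a.product, b.name AS customer
FROM orders a
INNER JOIN customers b ON a.customer_id = b.id

Result:
product  | customer
---------+---------
Chair    | Chris   
Router   | Jack    
Webcam   | Frank   
Keyboard | Frank   
Desk     | Chris   


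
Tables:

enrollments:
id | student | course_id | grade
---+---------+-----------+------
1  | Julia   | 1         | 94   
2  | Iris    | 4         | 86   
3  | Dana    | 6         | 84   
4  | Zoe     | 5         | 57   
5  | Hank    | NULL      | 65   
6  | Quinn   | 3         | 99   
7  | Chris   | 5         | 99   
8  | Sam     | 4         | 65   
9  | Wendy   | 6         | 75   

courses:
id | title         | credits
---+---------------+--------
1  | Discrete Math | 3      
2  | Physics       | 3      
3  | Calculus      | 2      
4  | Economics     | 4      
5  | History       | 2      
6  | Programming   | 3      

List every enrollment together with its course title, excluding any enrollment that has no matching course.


INNER JOIN keeps only enrollments rows whose course_id matches an id in courses. Walk through each enrollment:
  - enrollment 1 (Julia): course_id=1 -> matches Discrete Math
  - enrollment 2 (Iris): course_id=4 -> matches Economics
  - enrollment 3 (Dana): course_id=6 -> matches Programming
  - enrollment 4 (Zoe): course_id=5 -> matches History
  - enrollment 5 (Hank): course_id=NULL, no match -> dropped
  - enrollment 6 (Quinn): course_id=3 -> matches Calculus
  - enrollment 7 (Chris): course_id=5 -> matches History
  - enrollment 8 (Sam): course_id=4 -> matches Economics
  - enrollment 9 (Wendy): course_id=6 -> matches Programming
So 1 of 9 rows is dropped.

SQL:
SELECT a.student, b.title AS course
FROM enrollments a
INNER JOIN courses b ON a.course_id = b.id

Result:
student | course       
--------+--------------
Julia   | Discrete Math
Iris    | Economics    
Dana    | Programming  
Zoe     | History      
Quinn   | Calculus     
Chris   | History      
Sam     | Economics    
Wendy   | Programming  


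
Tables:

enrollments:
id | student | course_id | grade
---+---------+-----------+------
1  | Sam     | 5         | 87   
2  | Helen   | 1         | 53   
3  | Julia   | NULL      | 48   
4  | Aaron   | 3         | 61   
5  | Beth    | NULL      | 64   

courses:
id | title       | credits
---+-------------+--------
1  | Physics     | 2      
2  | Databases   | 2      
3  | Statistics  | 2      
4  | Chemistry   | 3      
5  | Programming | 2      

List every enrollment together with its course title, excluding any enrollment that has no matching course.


INNER JOIN keeps only enrollments rows whose course_id matches an id in courses. Walk through each enrollment:
  - enrollment 1 (Sam): course_id=5 -> matches Programming
  - enrollment 2 (Helen): course_id=1 -> matches Physics
  - enrollment 3 (Julia): course_id=NULL, no match -> dropped
  - enrollment 4 (Aaron): course_id=3 -> matches Statistics
  - enrollment 5 (Beth): course_id=NULL, no match -> dropped
So 2 of 5 rows are dropped.

SQL:
SELECT a.student, b.title AS course
FROM enrollments a
INNER JOIN courses b ON a.course_id = b.id

Result:
student | course     
--------+------------
Sam     | Programming
Helen   | Physics    
Aaron   | Statistics 


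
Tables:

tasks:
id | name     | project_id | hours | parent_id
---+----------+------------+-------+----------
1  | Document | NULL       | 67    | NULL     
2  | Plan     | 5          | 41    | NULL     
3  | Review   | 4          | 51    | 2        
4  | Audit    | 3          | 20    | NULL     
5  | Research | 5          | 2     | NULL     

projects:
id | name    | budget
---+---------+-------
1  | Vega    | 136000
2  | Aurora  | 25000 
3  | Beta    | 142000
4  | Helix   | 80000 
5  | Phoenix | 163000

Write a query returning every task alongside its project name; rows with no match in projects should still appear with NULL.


LEFT JOIN keeps every row from tasks (the left table); where project_id has no match in projects, the project columns become NULL. Walk through each task:
  - task 1 (Document): project_id=NULL, no match -> kept with NULL
  - task 2 (Plan): project_id=5 -> matches Phoenix
  - task 3 (Review): project_id=4 -> matches Helix
  - task 4 (Audit): project_id=3 -> matches Beta
  - task 5 (Research): project_id=5 -> matches Phoenix
All 5 rows appear; 1 has NULL project.

SQL:
SELECT a.name, b.name AS project
FROM tasks a
LEFT JOIN projects b ON a.project_id = b.id

Result:
name     | project
---------+--------
Document | NULL   
Plan     | Phoenix
Review   | Helix  
Audit    | Beta   
Research | Phoenix


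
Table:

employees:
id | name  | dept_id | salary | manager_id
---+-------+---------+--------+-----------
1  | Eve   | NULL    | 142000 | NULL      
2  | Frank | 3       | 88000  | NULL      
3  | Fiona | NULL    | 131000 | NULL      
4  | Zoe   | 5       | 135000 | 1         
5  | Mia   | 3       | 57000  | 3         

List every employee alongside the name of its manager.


This is a self-join: employees is joined to a second copy of itself, matching each row's manager_id to another row's id. Use LEFT JOIN so rows with manager_id=NULL are kept.
  - employee 1 (Eve): manager_id=NULL -> NULL
  - employee 2 (Frank): manager_id=NULL -> NULL
  - employee 3 (Fiona): manager_id=NULL -> NULL
  - employee 4 (Zoe): manager_id=1 -> Eve
  - employee 5 (Mia): manager_id=3 -> Fiona

SQL:
SELECT a.name AS item, b.name AS manager
FROM employees a
LEFT JOIN employees b ON a.manager_id = b.id

Result:
item  | manager
------+--------
Eve   | NULL   
Frank | NULL   
Fiona | NULL   
Zoe   | Eve    
Mia   | Fiona  


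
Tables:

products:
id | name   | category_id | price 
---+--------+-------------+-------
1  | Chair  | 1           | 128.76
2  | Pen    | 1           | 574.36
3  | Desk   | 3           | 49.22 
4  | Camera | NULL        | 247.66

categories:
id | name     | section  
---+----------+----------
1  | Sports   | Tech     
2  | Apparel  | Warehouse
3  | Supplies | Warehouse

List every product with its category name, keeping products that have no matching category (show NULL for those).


LEFT JOIN keeps every row from products (the left table); where category_id has no match in categories, the category columns become NULL. Walk through each product:
  - product 1 (Chair): category_id=1 -> matches Sports
  - product 2 (Pen): category_id=1 -> matches Sports
  - product 3 (Desk): category_id=3 -> matches Supplies
  - product 4 (Camera): category_id=NULL, no match -> kept with NULL
All 4 rows appear; 1 has NULL category.

SQL:
SELECT a.name, b.name AS category
FROM products a
LEFT JOIN categories b ON a.category_id = b.id

Result:
name   | category
-------+---------
Chair  | Sports  
Pen    | Sports  
Desk   | Supplies
Camera | NULL    


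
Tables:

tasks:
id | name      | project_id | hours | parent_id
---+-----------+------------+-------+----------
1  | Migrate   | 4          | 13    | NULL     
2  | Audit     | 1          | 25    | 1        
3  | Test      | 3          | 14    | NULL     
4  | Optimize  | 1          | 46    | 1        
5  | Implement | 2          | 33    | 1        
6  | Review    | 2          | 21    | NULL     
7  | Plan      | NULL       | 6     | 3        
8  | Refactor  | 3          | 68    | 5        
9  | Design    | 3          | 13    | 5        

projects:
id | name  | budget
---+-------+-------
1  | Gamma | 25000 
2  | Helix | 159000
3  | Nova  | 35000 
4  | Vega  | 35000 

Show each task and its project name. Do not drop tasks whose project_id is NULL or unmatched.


LEFT JOIN keeps every row from tasks (the left table); where project_id has no match in projects, the project columns become NULL. Walk through each task:
  - task 1 (Migrate): project_id=4 -> matches Vega
  - task 2 (Audit): project_id=1 -> matches Gamma
  - task 3 (Test): project_id=3 -> matches Nova
  - task 4 (Optimize): project_id=1 -> matches Gamma
  - task 5 (Implement): project_id=2 -> matches Helix
  - task 6 (Review): project_id=2 -> matches Helix
  - task 7 (Plan): project_id=NULL, no match -> kept with NULL
  - task 8 (Refactor): project_id=3 -> matches Nova
  - task 9 (Design): project_id=3 -> matches Nova
All 9 rows appear; 1 has NULL project.

SQL:
SELECT a.name, b.name AS project
FROM tasks a
LEFT JOIN projects b ON a.project_id = b.id

Result:
name      | project
----------+--------
Migrate   | Vega   
Audit     | Gamma  
Test      | Nova   
Optimize  | Gamma  
Implement | Helix  
Review    | Helix  
Plan      | NULL   
Refactor  | Nova   
Design    | Nova   


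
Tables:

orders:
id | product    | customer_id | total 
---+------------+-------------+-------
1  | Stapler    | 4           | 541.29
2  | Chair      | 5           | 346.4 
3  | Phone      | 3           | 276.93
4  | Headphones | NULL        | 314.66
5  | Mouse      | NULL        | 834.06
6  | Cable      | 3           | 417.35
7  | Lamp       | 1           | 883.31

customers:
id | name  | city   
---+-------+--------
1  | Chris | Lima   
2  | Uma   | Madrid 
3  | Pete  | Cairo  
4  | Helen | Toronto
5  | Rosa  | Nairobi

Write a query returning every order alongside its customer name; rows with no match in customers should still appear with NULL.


LEFT JOIN keeps every row from orders (the left table); where customer_id has no match in customers, the customer columns become NULL. Walk through each order:
  - order 1 (Stapler): customer_id=4 -> matches Helen
  - order 2 (Chair): customer_id=5 -> matches Rosa
  - order 3 (Phone): customer_id=3 -> matches Pete
  - order 4 (Headphones): customer_id=NULL, no match -> kept with NULL
  - order 5 (Mouse): customer_id=NULL, no match -> kept with NULL
  - order 6 (Cable): customer_id=3 -> matches Pete
  - order 7 (Lamp): customer_id=1 -> matches Chris
All 7 rows appear; 2 have NULL customer.

SQL:
SELECT a.product, b.name AS customer
FROM orders a
LEFT JOIN customers b ON a.customer_id = b.id

Result:
product    | customer
-----------+---------
Stapler    | Helen   
Chair      | Rosa    
Phone      | Pete    
Headphones | NULL    
Mouse      | NULL    
Cable      | Pete    
Lamp       | Chris   


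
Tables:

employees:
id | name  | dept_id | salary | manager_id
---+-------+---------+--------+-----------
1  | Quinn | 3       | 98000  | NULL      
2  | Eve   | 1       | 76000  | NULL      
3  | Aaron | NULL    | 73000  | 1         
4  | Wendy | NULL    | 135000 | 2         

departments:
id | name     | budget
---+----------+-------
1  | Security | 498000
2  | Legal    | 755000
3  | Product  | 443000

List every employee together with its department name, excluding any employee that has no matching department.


INNER JOIN keeps only employees rows whose dept_id matches an id in departments. Walk through each employee:
  - employee 1 (Quinn): dept_id=3 -> matches Product
  - employee 2 (Eve): dept_id=1 -> matches Security
  - employee 3 (Aaron): dept_id=NULL, no match -> dropped
  - employee 4 (Wendy): dept_id=NULL, no match -> dropped
So 2 of 4 rows are dropped.

SQL:
SELECT a.name, b.name AS department
FROM employees a
INNER JOIN departments b ON a.dept_id = b.id

Result:
name  | department
------+-----------
Quinn | Product   
Eve   | Security  


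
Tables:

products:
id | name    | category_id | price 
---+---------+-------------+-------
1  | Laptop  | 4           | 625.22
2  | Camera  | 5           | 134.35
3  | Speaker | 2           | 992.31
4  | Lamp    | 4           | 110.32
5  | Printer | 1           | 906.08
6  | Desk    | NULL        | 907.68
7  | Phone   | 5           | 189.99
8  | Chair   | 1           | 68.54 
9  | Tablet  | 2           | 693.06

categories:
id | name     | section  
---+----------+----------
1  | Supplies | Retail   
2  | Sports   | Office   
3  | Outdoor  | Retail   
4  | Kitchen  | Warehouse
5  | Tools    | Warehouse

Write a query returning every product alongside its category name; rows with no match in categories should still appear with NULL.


LEFT JOIN keeps every row from products (the left table); where category_id has no match in categories, the category columns become NULL. Walk through each product:
  - product 1 (Laptop): category_id=4 -> matches Kitchen
  - product 2 (Camera): category_id=5 -> matches Tools
  - product 3 (Speaker): category_id=2 -> matches Sports
  - product 4 (Lamp): category_id=4 -> matches Kitchen
  - product 5 (Printer): category_id=1 -> matches Supplies
  - product 6 (Desk): category_id=NULL, no match -> kept with NULL
  - product 7 (Phone): category_id=5 -> matches Tools
  - product 8 (Chair): category_id=1 -> matches Supplies
  - product 9 (Tablet): category_id=2 -> matches Sports
All 9 rows appear; 1 has NULL category.

SQL:
SELECT a.name, b.name AS category
FROM products a
LEFT JOIN categories b ON a.category_id = b.id

Result:
name    | category
--------+---------
Laptop  | Kitchen 
Camera  | Tools   
Speaker | Sports  
Lamp    | Kitchen 
Printer | Supplies
Desk    | NULL    
Phone   | Tools   
Chair   | Supplies
Tablet  | Sports  


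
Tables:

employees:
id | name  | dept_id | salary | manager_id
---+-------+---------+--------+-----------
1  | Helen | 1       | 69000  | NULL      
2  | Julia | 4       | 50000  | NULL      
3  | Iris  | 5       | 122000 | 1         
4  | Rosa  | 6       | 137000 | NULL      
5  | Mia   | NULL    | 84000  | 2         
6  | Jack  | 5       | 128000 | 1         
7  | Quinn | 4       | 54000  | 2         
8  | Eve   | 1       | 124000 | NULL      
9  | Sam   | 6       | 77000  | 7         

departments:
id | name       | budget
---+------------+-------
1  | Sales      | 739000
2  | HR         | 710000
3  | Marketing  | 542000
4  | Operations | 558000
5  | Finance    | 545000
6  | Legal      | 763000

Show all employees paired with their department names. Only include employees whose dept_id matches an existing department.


INNER JOIN keeps only employees rows whose dept_id matches an id in departments. Walk through each employee:
  - employee 1 (Helen): dept_id=1 -> matches Sales
  - employee 2 (Julia): dept_id=4 -> matches Operations
  - employee 3 (Iris): dept_id=5 -> matches Finance
  - employee 4 (Rosa): dept_id=6 -> matches Legal
  - employee 5 (Mia): dept_id=NULL, no match -> dropped
  - employee 6 (Jack): dept_id=5 -> matches Finance
  - employee 7 (Quinn): dept_id=4 -> matches Operations
  - employee 8 (Eve): dept_id=1 -> matches Sales
  - employee 9 (Sam): dept_id=6 -> matches Legal
So 1 of 9 rows is dropped.

SQL:
SELECT a.name, b.name AS department
FROM employees a
INNER JOIN departments b ON a.dept_id = b.id

Result:
name  | department
------+-----------
Helen | Sales     
Julia | Operations
Iris  | Finance   
Rosa  | Legal     
Jack  | Finance   
Quinn | Operations
Eve   | Sales     
Sam   | Legal     


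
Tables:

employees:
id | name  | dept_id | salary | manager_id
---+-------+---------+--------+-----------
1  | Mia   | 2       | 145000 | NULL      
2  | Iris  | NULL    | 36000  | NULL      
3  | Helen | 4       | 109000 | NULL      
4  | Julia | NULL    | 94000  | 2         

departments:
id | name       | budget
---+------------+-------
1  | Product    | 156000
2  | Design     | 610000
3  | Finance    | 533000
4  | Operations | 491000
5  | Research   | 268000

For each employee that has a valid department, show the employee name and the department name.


INNER JOIN keeps only employees rows whose dept_id matches an id in departments. Walk through each employee:
  - employee 1 (Mia): dept_id=2 -> matches Design
  - employee 2 (Iris): dept_id=NULL, no match -> dropped
  - employee 3 (Helen): dept_id=4 -> matches Operations
  - employee 4 (Julia): dept_id=NULL, no match -> dropped
So 2 of 4 rows are dropped.

SQL:
SELECT a.name, b.name AS department
FROM employees a
INNER JOIN departments b ON a.dept_id = b.id

Result:
name  | department
------+-----------
Mia   | Design    
Helen | Operations


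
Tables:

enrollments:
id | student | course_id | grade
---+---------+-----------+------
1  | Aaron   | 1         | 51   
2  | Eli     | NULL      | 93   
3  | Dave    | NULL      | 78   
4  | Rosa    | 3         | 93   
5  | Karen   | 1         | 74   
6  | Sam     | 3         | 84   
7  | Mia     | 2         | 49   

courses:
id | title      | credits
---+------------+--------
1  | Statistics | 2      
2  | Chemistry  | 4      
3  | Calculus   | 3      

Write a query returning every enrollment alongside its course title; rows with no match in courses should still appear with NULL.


LEFT JOIN keeps every row from enrollments (the left table); where course_id has no match in courses, the course columns become NULL. Walk through each enrollment:
  - enrollment 1 (Aaron): course_id=1 -> matches Statistics
  - enrollment 2 (Eli): course_id=NULL, no match -> kept with NULL
  - enrollment 3 (Dave): course_id=NULL, no match -> kept with NULL
  - enrollment 4 (Rosa): course_id=3 -> matches Calculus
  - enrollment 5 (Karen): course_id=1 -> matches Statistics
  - enrollment 6 (Sam): course_id=3 -> matches Calculus
  - enrollment 7 (Mia): course_id=2 -> matches Chemistry
All 7 rows appear; 2 have NULL course.

SQL:
SELECT a.student, b.title AS course
FROM enrollments a
LEFT JOIN courses b ON a.course_id = b.id

Result:
student | course    
--------+-----------
Aaron   | Statistics
Eli     | NULL      
Dave    | NULL      
Rosa    | Calculus  
Karen   | Statistics
Sam     | Calculus  
Mia     | Chemistry 


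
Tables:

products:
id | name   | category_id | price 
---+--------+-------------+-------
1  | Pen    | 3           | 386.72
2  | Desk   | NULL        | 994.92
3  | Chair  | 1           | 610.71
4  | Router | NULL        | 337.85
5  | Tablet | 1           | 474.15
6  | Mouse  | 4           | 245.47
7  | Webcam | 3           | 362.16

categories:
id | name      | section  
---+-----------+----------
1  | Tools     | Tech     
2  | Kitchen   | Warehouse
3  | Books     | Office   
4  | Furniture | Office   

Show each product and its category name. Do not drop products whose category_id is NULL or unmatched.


LEFT JOIN keeps every row from products (the left table); where category_id has no match in categories, the category columns become NULL. Walk through each product:
  - product 1 (Pen): category_id=3 -> matches Books
  - product 2 (Desk): category_id=NULL, no match -> kept with NULL
  - product 3 (Chair): category_id=1 -> matches Tools
  - product 4 (Router): category_id=NULL, no match -> kept with NULL
  - product 5 (Tablet): category_id=1 -> matches Tools
  - product 6 (Mouse): category_id=4 -> matches Furniture
  - product 7 (Webcam): category_id=3 -> matches Books
All 7 rows appear; 2 have NULL category.

SQL:
SELECT a.name, b.name AS category
FROM products a
LEFT JOIN categories b ON a.category_id = b.id

Result:
name   | category 
-------+----------
Pen    | Books    
Desk   | NULL     
Chair  | Tools    
Router | NULL     
Tablet | Tools    
Mouse  | Furniture
Webcam | Books    


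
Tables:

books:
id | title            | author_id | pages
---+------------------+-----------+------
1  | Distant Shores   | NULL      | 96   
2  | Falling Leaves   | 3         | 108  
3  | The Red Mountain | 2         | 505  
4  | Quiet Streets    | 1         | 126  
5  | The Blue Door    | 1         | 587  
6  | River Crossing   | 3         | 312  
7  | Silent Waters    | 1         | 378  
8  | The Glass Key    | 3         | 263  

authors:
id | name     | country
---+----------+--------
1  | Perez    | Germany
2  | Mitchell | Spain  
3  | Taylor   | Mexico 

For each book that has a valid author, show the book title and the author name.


INNER JOIN keeps only books rows whose author_id matches an id in authors. Walk through each book:
  - book 1 (Distant Shores): author_id=NULL, no match -> dropped
  - book 2 (Falling Leaves): author_id=3 -> matches Taylor
  - book 3 (The Red Mountain): author_id=2 -> matches Mitchell
  - book 4 (Quiet Streets): author_id=1 -> matches Perez
  - book 5 (The Blue Door): author_id=1 -> matches Perez
  - book 6 (River Crossing): author_id=3 -> matches Taylor
  - book 7 (Silent Waters): author_id=1 -> matches Perez
  - book 8 (The Glass Key): author_id=3 -> matches Taylor
So 1 of 8 rows is dropped.

SQL:
SELECT a.title, b.name AS author
FROM books a
INNER JOIN authors b ON a.author_id = b.id

Result:
title            | author  
-----------------+---------
Falling Leaves   | Taylor  
The Red Mountain | Mitchell
Quiet Streets    | Perez   
The Blue Door    | Perez   
River Crossing   | Taylor  
Silent Waters    | Perez   
The Glass Key    | Taylor  


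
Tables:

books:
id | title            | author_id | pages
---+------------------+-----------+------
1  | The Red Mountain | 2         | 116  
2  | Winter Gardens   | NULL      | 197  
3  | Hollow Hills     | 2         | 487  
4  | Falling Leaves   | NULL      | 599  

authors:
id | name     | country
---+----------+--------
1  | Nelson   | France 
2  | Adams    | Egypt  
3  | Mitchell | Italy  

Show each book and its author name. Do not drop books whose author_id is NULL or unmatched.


LEFT JOIN keeps every row from books (the left table); where author_id has no match in authors, the author columns become NULL. Walk through each book:
  - book 1 (The Red Mountain): author_id=2 -> matches Adams
  - book 2 (Winter Gardens): author_id=NULL, no match -> kept with NULL
  - book 3 (Hollow Hills): author_id=2 -> matches Adams
  - book 4 (Falling Leaves): author_id=NULL, no match -> kept with NULL
All 4 rows appear; 2 have NULL author.

SQL:
SELECT a.title, b.name AS author
FROM books a
LEFT JOIN authors b ON a.author_id = b.id

Result:
title            | author
-----------------+-------
The Red Mountain | Adams 
Winter Gardens   | NULL  
Hollow Hills     | Adams 
Falling Leaves   | NULL  


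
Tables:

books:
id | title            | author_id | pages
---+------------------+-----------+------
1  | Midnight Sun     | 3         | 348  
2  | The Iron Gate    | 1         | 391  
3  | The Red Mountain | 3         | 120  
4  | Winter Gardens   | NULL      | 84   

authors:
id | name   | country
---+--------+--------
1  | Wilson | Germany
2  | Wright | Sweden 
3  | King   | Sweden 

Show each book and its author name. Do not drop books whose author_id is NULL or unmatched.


LEFT JOIN keeps every row from books (the left table); where author_id has no match in authors, the author columns become NULL. Walk through each book:
  - book 1 (Midnight Sun): author_id=3 -> matches King
  - book 2 (The Iron Gate): author_id=1 -> matches Wilson
  - book 3 (The Red Mountain): author_id=3 -> matches King
  - book 4 (Winter Gardens): author_id=NULL, no match -> kept with NULL
All 4 rows appear; 1 has NULL author.

SQL:
SELECT a.title, b.name AS author
FROM books a
LEFT JOIN authors b ON a.author_id = b.id

Result:
title            | author
-----------------+-------
Midnight Sun     | King  
The Iron Gate    | Wilson
The Red Mountain | King  
Winter Gardens   | NULL  


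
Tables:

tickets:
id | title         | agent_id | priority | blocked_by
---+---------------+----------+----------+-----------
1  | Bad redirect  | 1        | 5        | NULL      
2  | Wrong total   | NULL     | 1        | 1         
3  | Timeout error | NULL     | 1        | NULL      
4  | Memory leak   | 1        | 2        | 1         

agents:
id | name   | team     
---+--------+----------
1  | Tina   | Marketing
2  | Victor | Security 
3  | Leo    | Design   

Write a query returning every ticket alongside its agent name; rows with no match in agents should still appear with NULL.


LEFT JOIN keeps every row from tickets (the left table); where agent_id has no match in agents, the agent columns become NULL. Walk through each ticket:
  - ticket 1 (Bad redirect): agent_id=1 -> matches Tina
  - ticket 2 (Wrong total): agent_id=NULL, no match -> kept with NULL
  - ticket 3 (Timeout error): agent_id=NULL, no match -> kept with NULL
  - ticket 4 (Memory leak): agent_id=1 -> matches Tina
All 4 rows appear; 2 have NULL agent.

SQL:
SELECT a.title, b.name AS agent
FROM tickets a
LEFT JOIN agents b ON a.agent_id = b.id

Result:
title         | agent
--------------+------
Bad redirect  | Tina 
Wrong total   | NULL 
Timeout error | NULL 
Memory leak   | Tina 


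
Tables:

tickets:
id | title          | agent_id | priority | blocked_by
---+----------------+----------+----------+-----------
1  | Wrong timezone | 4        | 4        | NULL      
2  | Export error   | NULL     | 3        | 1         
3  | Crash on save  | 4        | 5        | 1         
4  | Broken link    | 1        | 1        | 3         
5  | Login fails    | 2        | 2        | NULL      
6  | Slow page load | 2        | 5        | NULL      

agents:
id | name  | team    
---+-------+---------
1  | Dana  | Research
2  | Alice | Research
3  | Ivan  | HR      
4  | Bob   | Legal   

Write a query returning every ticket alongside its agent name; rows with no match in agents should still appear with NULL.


LEFT JOIN keeps every row from tickets (the left table); where agent_id has no match in agents, the agent columns become NULL. Walk through each ticket:
  - ticket 1 (Wrong timezone): agent_id=4 -> matches Bob
  - ticket 2 (Export error): agent_id=NULL, no match -> kept with NULL
  - ticket 3 (Crash on save): agent_id=4 -> matches Bob
  - ticket 4 (Broken link): agent_id=1 -> matches Dana
  - ticket 5 (Login fails): agent_id=2 -> matches Alice
  - ticket 6 (Slow page load): agent_id=2 -> matches Alice
All 6 rows appear; 1 has NULL agent.

SQL:
SELECT a.title, b.name AS agent
FROM tickets a
LEFT JOIN agents b ON a.agent_id = b.id

Result:
title          | agent
---------------+------
Wrong timezone | Bob  
Export error   | NULL 
Crash on save  | Bob  
Broken link    | Dana 
Login fails    | Alice
Slow page load | Alice


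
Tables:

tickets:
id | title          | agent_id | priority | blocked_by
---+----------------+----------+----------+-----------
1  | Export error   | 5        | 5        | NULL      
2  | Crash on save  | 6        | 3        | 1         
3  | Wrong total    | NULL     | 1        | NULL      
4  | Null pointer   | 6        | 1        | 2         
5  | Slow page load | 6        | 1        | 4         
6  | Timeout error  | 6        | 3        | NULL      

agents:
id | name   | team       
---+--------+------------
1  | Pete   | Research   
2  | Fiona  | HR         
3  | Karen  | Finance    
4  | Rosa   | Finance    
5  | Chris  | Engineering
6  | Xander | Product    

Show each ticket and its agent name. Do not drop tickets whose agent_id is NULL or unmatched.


LEFT JOIN keeps every row from tickets (the left table); where agent_id has no match in agents, the agent columns become NULL. Walk through each ticket:
  - ticket 1 (Export error): agent_id=5 -> matches Chris
  - ticket 2 (Crash on save): agent_id=6 -> matches Xander
  - ticket 3 (Wrong total): agent_id=NULL, no match -> kept with NULL
  - ticket 4 (Null pointer): agent_id=6 -> matches Xander
  - ticket 5 (Slow page load): agent_id=6 -> matches Xander
  - ticket 6 (Timeout error): agent_id=6 -> matches Xander
All 6 rows appear; 1 has NULL agent.

SQL:
SELECT a.title, b.name AS agent
FROM tickets a
LEFT JOIN agents b ON a.agent_id = b.id

Result:
title          | agent 
---------------+-------
Export error   | Chris 
Crash on save  | Xander
Wrong total    | NULL  
Null pointer   | Xander
Slow page load | Xander
Timeout error  | Xander


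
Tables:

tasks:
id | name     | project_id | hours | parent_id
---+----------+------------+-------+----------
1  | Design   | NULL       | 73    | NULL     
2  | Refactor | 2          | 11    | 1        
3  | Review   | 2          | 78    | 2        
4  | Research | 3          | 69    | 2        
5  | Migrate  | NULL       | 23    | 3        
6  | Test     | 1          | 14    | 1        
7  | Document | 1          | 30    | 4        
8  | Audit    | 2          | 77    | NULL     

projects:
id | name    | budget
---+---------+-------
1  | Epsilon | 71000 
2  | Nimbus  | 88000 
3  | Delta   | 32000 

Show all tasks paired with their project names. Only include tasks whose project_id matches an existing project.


INNER JOIN keeps only tasks rows whose project_id matches an id in projects. Walk through each task:
  - task 1 (Design): project_id=NULL, no match -> dropped
  - task 2 (Refactor): project_id=2 -> matches Nimbus
  - task 3 (Review): project_id=2 -> matches Nimbus
  - task 4 (Research): project_id=3 -> matches Delta
  - task 5 (Migrate): project_id=NULL, no match -> dropped
  - task 6 (Test): project_id=1 -> matches Epsilon
  - task 7 (Document): project_id=1 -> matches Epsilon
  - task 8 (Audit): project_id=2 -> matches Nimbus
So 2 of 8 rows are dropped.

SQL:
SELECT a.name, b.name AS project
FROM tasks a
INNER JOIN projects b ON a.project_id = b.id

Result:
name     | project
---------+--------
Refactor | Nimbus 
Review   | Nimbus 
Research | Delta  
Test     | Epsilon
Document | Epsilon
Audit    | Nimbus 


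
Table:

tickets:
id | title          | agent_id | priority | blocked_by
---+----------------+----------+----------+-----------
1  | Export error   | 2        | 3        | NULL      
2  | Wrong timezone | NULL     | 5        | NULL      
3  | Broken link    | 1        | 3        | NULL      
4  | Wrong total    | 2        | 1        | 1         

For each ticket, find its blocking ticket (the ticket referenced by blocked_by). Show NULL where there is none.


This is a self-join: tickets is joined to a second copy of itself, matching each row's blocked_by to another row's id. Use LEFT JOIN so rows with blocked_by=NULL are kept.
  - ticket 1 (Export error): blocked_by=NULL -> NULL
  - ticket 2 (Wrong timezone): blocked_by=NULL -> NULL
  - ticket 3 (Broken link): blocked_by=NULL -> NULL
  - ticket 4 (Wrong total): blocked_by=1 -> Export error

SQL:
SELECT a.title AS item, b.title AS blocked_by
FROM tickets a
LEFT JOIN tickets b ON a.blocked_by = b.id

Result:
item           | blocked_by  
---------------+-------------
Export error   | NULL        
Wrong timezone | NULL        
Broken link    | NULL        
Wrong total    | Export error


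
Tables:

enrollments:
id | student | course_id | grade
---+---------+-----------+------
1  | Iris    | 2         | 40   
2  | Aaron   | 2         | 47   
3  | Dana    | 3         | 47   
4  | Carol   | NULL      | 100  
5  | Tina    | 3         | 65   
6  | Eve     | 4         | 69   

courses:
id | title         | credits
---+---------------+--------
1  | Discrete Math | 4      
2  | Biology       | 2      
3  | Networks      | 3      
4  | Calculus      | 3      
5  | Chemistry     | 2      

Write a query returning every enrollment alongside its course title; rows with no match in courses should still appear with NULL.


LEFT JOIN keeps every row from enrollments (the left table); where course_id has no match in courses, the course columns become NULL. Walk through each enrollment:
  - enrollment 1 (Iris): course_id=2 -> matches Biology
  - enrollment 2 (Aaron): course_id=2 -> matches Biology
  - enrollment 3 (Dana): course_id=3 -> matches Networks
  - enrollment 4 (Carol): course_id=NULL, no match -> kept with NULL
  - enrollment 5 (Tina): course_id=3 -> matches Networks
  - enrollment 6 (Eve): course_id=4 -> matches Calculus
All 6 rows appear; 1 has NULL course.

SQL:
SELECT a.student, b.title AS course
FROM enrollments a
LEFT JOIN courses b ON a.course_id = b.id

Result:
student | course  
--------+---------
Iris    | Biology 
Aaron   | Biology 
Dana    | Networks
Carol   | NULL    
Tina    | Networks
Eve     | Calculus


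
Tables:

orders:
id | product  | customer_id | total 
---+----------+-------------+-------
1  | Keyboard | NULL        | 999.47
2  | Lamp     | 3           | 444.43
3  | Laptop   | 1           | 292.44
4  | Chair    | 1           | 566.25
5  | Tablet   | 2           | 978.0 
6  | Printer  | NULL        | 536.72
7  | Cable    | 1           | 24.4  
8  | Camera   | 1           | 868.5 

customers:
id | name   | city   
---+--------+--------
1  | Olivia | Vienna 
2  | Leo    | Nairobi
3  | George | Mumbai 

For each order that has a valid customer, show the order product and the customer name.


INNER JOIN keeps only orders rows whose customer_id matches an id in customers. Walk through each order:
  - order 1 (Keyboard): customer_id=NULL, no match -> dropped
  - order 2 (Lamp): customer_id=3 -> matches George
  - order 3 (Laptop): customer_id=1 -> matches Olivia
  - order 4 (Chair): customer_id=1 -> matches Olivia
  - order 5 (Tablet): customer_id=2 -> matches Leo
  - order 6 (Printer): customer_id=NULL, no match -> dropped
  - order 7 (Cable): customer_id=1 -> matches Olivia
  - order 8 (Camera): customer_id=1 -> matches Olivia
So 2 of 8 rows are dropped.

SQL:
SELECT a.product, b.name AS customer
FROM orders a
INNER JOIN customers b ON a.customer_id = b.id

Result:
product | customer
--------+---------
Lamp    | George  
Laptop  | Olivia  
Chair   | Olivia  
Tablet  | Leo     
Cable   | Olivia  
Camera  | Olivia  


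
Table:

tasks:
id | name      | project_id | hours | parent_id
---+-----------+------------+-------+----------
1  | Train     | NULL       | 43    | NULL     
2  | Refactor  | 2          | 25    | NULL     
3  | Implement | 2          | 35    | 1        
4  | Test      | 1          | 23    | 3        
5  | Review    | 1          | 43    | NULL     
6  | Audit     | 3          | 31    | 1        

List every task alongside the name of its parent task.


This is a self-join: tasks is joined to a second copy of itself, matching each row's parent_id to another row's id. Use LEFT JOIN so rows with parent_id=NULL are kept.
  - task 1 (Train): parent_id=NULL -> NULL
  - task 2 (Refactor): parent_id=NULL -> NULL
  - task 3 (Implement): parent_id=1 -> Train
  - task 4 (Test): parent_id=3 -> Implement
  - task 5 (Review): parent_id=NULL -> NULL
  - task 6 (Audit): parent_id=1 -> Train

SQL:
SELECT a.name AS item, b.name AS parent
FROM tasks a
LEFT JOIN tasks b ON a.parent_id = b.id

Result:
item      | parent   
----------+----------
Train     | NULL     
Refactor  | NULL     
Implement | Train    
Test      | Implement
Review    | NULL     
Audit     | Train    


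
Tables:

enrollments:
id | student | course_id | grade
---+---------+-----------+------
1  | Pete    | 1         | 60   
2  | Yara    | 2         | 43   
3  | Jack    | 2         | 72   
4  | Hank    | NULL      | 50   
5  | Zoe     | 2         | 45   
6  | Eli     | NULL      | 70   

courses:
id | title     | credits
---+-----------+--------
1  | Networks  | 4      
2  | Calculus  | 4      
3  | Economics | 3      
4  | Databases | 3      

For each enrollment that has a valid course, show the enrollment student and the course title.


INNER JOIN keeps only enrollments rows whose course_id matches an id in courses. Walk through each enrollment:
  - enrollment 1 (Pete): course_id=1 -> matches Networks
  - enrollment 2 (Yara): course_id=2 -> matches Calculus
  - enrollment 3 (Jack): course_id=2 -> matches Calculus
  - enrollment 4 (Hank): course_id=NULL, no match -> dropped
  - enrollment 5 (Zoe): course_id=2 -> matches Calculus
  - enrollment 6 (Eli): course_id=NULL, no match -> dropped
So 2 of 6 rows are dropped.

SQL:
SELECT a.student, b.title AS course
FROM enrollments a
INNER JOIN courses b ON a.course_id = b.id

Result:
student | course  
--------+---------
Pete    | Networks
Yara    | Calculus
Jack    | Calculus
Zoe     | Calculus


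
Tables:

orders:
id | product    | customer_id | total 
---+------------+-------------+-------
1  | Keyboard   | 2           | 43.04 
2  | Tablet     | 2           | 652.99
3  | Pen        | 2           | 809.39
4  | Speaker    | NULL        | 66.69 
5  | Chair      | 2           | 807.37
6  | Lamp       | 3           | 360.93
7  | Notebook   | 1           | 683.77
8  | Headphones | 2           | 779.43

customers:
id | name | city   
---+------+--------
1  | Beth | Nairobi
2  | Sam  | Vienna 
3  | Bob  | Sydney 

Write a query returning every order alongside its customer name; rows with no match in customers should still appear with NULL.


LEFT JOIN keeps every row from orders (the left table); where customer_id has no match in customers, the customer columns become NULL. Walk through each order:
  - order 1 (Keyboard): customer_id=2 -> matches Sam
  - order 2 (Tablet): customer_id=2 -> matches Sam
  - order 3 (Pen): customer_id=2 -> matches Sam
  - order 4 (Speaker): customer_id=NULL, no match -> kept with NULL
  - order 5 (Chair): customer_id=2 -> matches Sam
  - order 6 (Lamp): customer_id=3 -> matches Bob
  - order 7 (Notebook): customer_id=1 -> matches Beth
  - order 8 (Headphones): customer_id=2 -> matches Sam
All 8 rows appear; 1 has NULL customer.

SQL:
SELECT a.product, b.name AS customer
FROM orders a
LEFT JOIN customers b ON a.customer_id = b.id

Result:
product    | customer
-----------+---------
Keyboard   | Sam     
Tablet     | Sam     
Pen        | Sam     
Speaker    | NULL    
Chair      | Sam     
Lamp       | Bob     
Notebook   | Beth    
Headphones | Sam     
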